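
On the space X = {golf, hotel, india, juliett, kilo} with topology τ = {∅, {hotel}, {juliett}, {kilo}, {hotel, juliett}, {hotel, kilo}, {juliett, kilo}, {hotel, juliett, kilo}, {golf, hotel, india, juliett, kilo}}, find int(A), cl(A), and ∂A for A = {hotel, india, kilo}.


int(A) = {hotel, kilo}, cl(A) = {golf, hotel, india, kilo}, ∂A = {golf, india}.

Closed sets in (X, τ) are complements of opens:
  closed(X, τ) = {∅, {golf, india}, {golf, hotel, india}, {golf, india, juliett}, {golf, india, kilo}, {golf, hotel, india, juliett}, {golf, hotel, india, kilo}, {golf, india, juliett, kilo}, {golf, hotel, india, juliett, kilo}}.
int(A) = ⋃ {U ∈ τ : U ⊆ A}. Opens contained in A: ∅, {hotel}, {kilo}, {hotel, kilo}.
Taking the union of these: int(A) = {hotel, kilo}.
cl(A) = ⋂ {C closed : A ⊆ C}. Closed sets containing A: {golf, hotel, india, kilo}, {golf, hotel, india, juliett, kilo}.
Intersecting these: cl(A) = {golf, hotel, india, kilo}.
∂A = cl(A) ∖ int(A) = {golf, hotel, india, kilo} ∖ {hotel, kilo} = {golf, india}.


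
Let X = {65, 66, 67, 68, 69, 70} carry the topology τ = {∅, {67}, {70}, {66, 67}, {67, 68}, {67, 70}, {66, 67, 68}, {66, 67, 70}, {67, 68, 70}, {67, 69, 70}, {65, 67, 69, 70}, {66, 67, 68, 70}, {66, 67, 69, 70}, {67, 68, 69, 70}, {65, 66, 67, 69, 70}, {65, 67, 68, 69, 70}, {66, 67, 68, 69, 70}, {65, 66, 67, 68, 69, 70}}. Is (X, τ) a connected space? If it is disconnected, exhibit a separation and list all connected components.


(X, τ) is connected.

Find clopen sets (U ∈ τ with X ∖ U ∈ τ):
  U = ∅, X ∖ U = {65, 66, 67, 68, 69, 70} — both open, so U is clopen.
  U = {65, 66, 67, 68, 69, 70}, X ∖ U = ∅ — both open, so U is clopen.
Only trivial clopens (∅ and X) exist, so (X, τ) is connected.
Compute connected components by grouping points that agree on all clopens:
  component: {65, 66, 67, 68, 69, 70}


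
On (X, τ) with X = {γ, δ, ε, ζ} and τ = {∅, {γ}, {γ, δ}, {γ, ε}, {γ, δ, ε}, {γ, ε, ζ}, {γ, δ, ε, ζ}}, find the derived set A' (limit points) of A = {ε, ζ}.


A' = {ζ}

For each x ∈ X, list the open sets U ∈ τ with x ∈ U, then check whether U ∩ (A ∖ {x}) ≠ ∅ for every such U.
  x = γ: open {γ} ∋ x has {γ} ∩ (A ∖ {γ}) = ∅, so x is NOT a limit point.
  x = δ: open {γ, δ} ∋ x has {γ, δ} ∩ (A ∖ {δ}) = ∅, so x is NOT a limit point.
  x = ε: open {γ, ε} ∋ x has {γ, ε} ∩ (A ∖ {ε}) = ∅, so x is NOT a limit point.
  x = ζ: opens ∋ x are {γ, ε, ζ}, {γ, δ, ε, ζ}; each meets A ∖ {ζ}, so x IS a limit point.
Collecting: A' = {ζ}.


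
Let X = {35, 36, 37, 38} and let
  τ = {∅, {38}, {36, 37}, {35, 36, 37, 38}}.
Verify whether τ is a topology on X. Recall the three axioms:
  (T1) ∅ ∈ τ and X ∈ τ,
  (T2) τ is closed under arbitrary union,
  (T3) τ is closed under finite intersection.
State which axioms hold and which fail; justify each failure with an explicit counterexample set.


τ is NOT a topology on X.

Axiom (T1): ∅ ∈ τ? Yes; X ∈ τ? Yes.
Axiom (T2/T3): check pairwise unions and intersections of members of τ.
Counterexample for (T2): {38} ∪ {36, 37} = {36, 37, 38} ∉ τ. Therefore τ is NOT a topology.


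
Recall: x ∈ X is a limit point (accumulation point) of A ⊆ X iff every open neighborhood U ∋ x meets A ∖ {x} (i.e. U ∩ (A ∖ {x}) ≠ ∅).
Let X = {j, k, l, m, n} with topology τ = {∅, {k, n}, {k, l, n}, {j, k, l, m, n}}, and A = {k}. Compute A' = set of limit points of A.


A' = {j, l, m, n}

For each x ∈ X, list the open sets U ∈ τ with x ∈ U, then check whether U ∩ (A ∖ {x}) ≠ ∅ for every such U.
  x = j: opens ∋ x are {j, k, l, m, n}; each meets A ∖ {j}, so x IS a limit point.
  x = k: open {k, n} ∋ x has {k, n} ∩ (A ∖ {k}) = ∅, so x is NOT a limit point.
  x = l: opens ∋ x are {k, l, n}, {j, k, l, m, n}; each meets A ∖ {l}, so x IS a limit point.
  x = m: opens ∋ x are {j, k, l, m, n}; each meets A ∖ {m}, so x IS a limit point.
  x = n: opens ∋ x are {k, n}, {k, l, n}, {j, k, l, m, n}; each meets A ∖ {n}, so x IS a limit point.
Collecting: A' = {j, l, m, n}.


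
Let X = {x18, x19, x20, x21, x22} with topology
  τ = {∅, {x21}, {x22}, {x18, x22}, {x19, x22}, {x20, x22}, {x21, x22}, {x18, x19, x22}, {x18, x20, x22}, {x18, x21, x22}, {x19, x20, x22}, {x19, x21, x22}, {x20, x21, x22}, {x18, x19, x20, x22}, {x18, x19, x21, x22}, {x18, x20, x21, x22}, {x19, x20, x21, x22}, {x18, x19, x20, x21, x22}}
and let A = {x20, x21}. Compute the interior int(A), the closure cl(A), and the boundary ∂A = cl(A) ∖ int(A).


int(A) = {x21}, cl(A) = {x20, x21}, ∂A = {x20}.

Closed sets in (X, τ) are complements of opens:
  closed(X, τ) = {∅, {x18}, {x19}, {x20}, {x21}, {x18, x19}, {x18, x20}, {x18, x21}, {x19, x20}, {x19, x21}, {x20, x21}, {x18, x19, x20}, {x18, x19, x21}, {x18, x20, x21}, {x19, x20, x21}, {x18, x19, x20, x21}, {x18, x19, x20, x22}, {x18, x19, x20, x21, x22}}.
int(A) = ⋃ {U ∈ τ : U ⊆ A}. Opens contained in A: ∅, {x21}.
Taking the union of these: int(A) = {x21}.
cl(A) = ⋂ {C closed : A ⊆ C}. Closed sets containing A: {x20, x21}, {x18, x20, x21}, {x19, x20, x21}, {x18, x19, x20, x21}, {x18, x19, x20, x21, x22}.
Intersecting these: cl(A) = {x20, x21}.
∂A = cl(A) ∖ int(A) = {x20, x21} ∖ {x21} = {x20}.


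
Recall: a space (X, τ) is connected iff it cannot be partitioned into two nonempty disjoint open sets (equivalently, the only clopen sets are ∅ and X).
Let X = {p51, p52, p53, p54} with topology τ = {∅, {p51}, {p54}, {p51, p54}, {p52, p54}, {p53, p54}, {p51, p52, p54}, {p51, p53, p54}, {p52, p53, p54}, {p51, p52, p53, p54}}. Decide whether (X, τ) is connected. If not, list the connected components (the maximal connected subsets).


(X, τ) is disconnected; components = [{p51}, {p52, p53, p54}].

Find clopen sets (U ∈ τ with X ∖ U ∈ τ):
  U = ∅, X ∖ U = {p51, p52, p53, p54} — both open, so U is clopen.
  U = {p51}, X ∖ U = {p52, p53, p54} — both open, so U is clopen.
  U = {p52, p53, p54}, X ∖ U = {p51} — both open, so U is clopen.
  U = {p51, p52, p53, p54}, X ∖ U = ∅ — both open, so U is clopen.
Nontrivial clopen(s) exist: e.g. {p51}. So (X, τ) is disconnected.
Compute connected components by grouping points that agree on all clopens:
  component: {p51}
  component: {p52, p53, p54}


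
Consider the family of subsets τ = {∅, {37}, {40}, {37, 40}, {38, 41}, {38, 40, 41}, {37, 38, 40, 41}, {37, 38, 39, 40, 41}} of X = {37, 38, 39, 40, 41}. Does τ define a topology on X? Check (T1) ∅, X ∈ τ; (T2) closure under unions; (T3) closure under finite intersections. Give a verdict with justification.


τ is NOT a topology on X.

Axiom (T1): ∅ ∈ τ? Yes; X ∈ τ? Yes.
Axiom (T2/T3): check pairwise unions and intersections of members of τ.
Counterexample for (T2): {37} ∪ {38, 41} = {37, 38, 41} ∉ τ. Therefore τ is NOT a topology.


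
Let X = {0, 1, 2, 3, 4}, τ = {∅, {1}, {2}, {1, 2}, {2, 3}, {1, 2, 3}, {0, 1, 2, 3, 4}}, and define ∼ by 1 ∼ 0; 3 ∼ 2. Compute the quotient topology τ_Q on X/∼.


X/∼ = {[0=1], [2=3], [4]}; |τ_Q| = 3.

Equivalence classes: [0=1], [2=3], [4].
Quotient map π: X → X/∼ sends 0 ↦ [0=1], 1 ↦ [0=1], 2 ↦ [2=3], 3 ↦ [2=3], 4 ↦ [4].
For each subset V ⊆ X/∼, compute π^{-1}(V) ⊆ X and check whether π^{-1}(V) ∈ τ. V is open in τ_Q iff π^{-1}(V) ∈ τ.
  V = {}: π^{-1}(V) = ∅ ∈ τ ✓.
  V = {[0=1]}: π^{-1}(V) = {0, 1} ∉ τ ✗.
  V = {[2=3]}: π^{-1}(V) = {2, 3} ∈ τ ✓.
  V = {[0=1], [2=3]}: π^{-1}(V) = {0, 1, 2, 3} ∉ τ ✗.
  V = {[4]}: π^{-1}(V) = {4} ∉ τ ✗.
  V = {[0=1], [4]}: π^{-1}(V) = {0, 1, 4} ∉ τ ✗.
  V = {[2=3], [4]}: π^{-1}(V) = {2, 3, 4} ∉ τ ✗.
  V = {[0=1], [2=3], [4]}: π^{-1}(V) = {0, 1, 2, 3, 4} ∈ τ ✓.
Open sets in the quotient: τ_Q = {{}, {[2=3]}, {[0=1], [2=3], [4]}} (3 elements).


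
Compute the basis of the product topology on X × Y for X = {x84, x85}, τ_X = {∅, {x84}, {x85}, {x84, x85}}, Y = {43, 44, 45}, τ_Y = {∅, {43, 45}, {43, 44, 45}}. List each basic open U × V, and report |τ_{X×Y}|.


Basis B = {∅ × ∅, {x84} × {43, 45}, {x85} × {43, 45}, {x84} × {43, 44, 45}, {x85} × {43, 44, 45}, {x84, x85} × {43, 45}, {x84, x85} × {43, 44, 45}}; |τ_{X×Y}| = 9.

Enumerate products U × V with U ∈ τ_X, V ∈ τ_Y (deduplicated):
  ∅ × ∅ = {} (∅)
  {x84} × {43, 45} = {(x84,43), (x84,45)}
  {x85} × {43, 45} = {(x85,43), (x85,45)}
  {x84} × {43, 44, 45} = {(x84,43), (x84,44), (x84,45)}
  {x85} × {43, 44, 45} = {(x85,43), (x85,44), (x85,45)}
  {x84, x85} × {43, 45} = {(x84,43), (x84,45), (x85,43), (x85,45)}
  {x84, x85} × {43, 44, 45} = {(x84,43), (x84,44), (x84,45), (x85,43), (x85,44), (x85,45)}
These 7 distinct sets form the basis B.
Close under arbitrary unions to get τ_{X×Y}; counting gives |τ_{X×Y}| = 9.


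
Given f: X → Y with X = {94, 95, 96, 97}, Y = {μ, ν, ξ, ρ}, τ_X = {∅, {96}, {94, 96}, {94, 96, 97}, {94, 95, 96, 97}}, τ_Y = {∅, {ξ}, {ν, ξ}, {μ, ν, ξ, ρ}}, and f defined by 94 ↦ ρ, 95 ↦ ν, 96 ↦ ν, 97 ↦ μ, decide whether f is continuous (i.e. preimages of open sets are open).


f is NOT continuous.

Compute f^{-1}(U) for each U ∈ τ_Y:
  U = ∅: f^{-1}(U) = ∅ ∈ τ_X ✓.
  U = {ξ}: f^{-1}(U) = ∅ ∈ τ_X ✓.
  U = {ν, ξ}: f^{-1}(U) = {95, 96} ∉ τ_X ✗.
  U = {μ, ν, ξ, ρ}: f^{-1}(U) = {94, 95, 96, 97} ∈ τ_X ✓.
Found U = {ν, ξ} with f^{-1}(U) = {95, 96} not in τ_X. Therefore f is NOT continuous.


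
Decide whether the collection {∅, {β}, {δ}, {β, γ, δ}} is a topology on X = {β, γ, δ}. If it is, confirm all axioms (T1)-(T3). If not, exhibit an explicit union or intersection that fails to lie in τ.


τ is NOT a topology on X.

Axiom (T1): ∅ ∈ τ? Yes; X ∈ τ? Yes.
Axiom (T2/T3): check pairwise unions and intersections of members of τ.
Counterexample for (T2): {β} ∪ {δ} = {β, δ} ∉ τ. Therefore τ is NOT a topology.


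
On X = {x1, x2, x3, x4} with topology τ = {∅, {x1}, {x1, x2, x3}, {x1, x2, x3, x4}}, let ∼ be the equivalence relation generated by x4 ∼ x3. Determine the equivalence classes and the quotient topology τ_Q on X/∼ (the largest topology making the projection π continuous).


X/∼ = {[x1], [x2], [x3=x4]}; |τ_Q| = 3.

Equivalence classes: [x1], [x2], [x3=x4].
Quotient map π: X → X/∼ sends x1 ↦ [x1], x2 ↦ [x2], x3 ↦ [x3=x4], x4 ↦ [x3=x4].
For each subset V ⊆ X/∼, compute π^{-1}(V) ⊆ X and check whether π^{-1}(V) ∈ τ. V is open in τ_Q iff π^{-1}(V) ∈ τ.
  V = {}: π^{-1}(V) = ∅ ∈ τ ✓.
  V = {[x1]}: π^{-1}(V) = {x1} ∈ τ ✓.
  V = {[x2]}: π^{-1}(V) = {x2} ∉ τ ✗.
  V = {[x1], [x2]}: π^{-1}(V) = {x1, x2} ∉ τ ✗.
  V = {[x3=x4]}: π^{-1}(V) = {x3, x4} ∉ τ ✗.
  V = {[x1], [x3=x4]}: π^{-1}(V) = {x1, x3, x4} ∉ τ ✗.
  V = {[x2], [x3=x4]}: π^{-1}(V) = {x2, x3, x4} ∉ τ ✗.
  V = {[x1], [x2], [x3=x4]}: π^{-1}(V) = {x1, x2, x3, x4} ∈ τ ✓.
Open sets in the quotient: τ_Q = {{}, {[x1]}, {[x1], [x2], [x3=x4]}} (3 elements).


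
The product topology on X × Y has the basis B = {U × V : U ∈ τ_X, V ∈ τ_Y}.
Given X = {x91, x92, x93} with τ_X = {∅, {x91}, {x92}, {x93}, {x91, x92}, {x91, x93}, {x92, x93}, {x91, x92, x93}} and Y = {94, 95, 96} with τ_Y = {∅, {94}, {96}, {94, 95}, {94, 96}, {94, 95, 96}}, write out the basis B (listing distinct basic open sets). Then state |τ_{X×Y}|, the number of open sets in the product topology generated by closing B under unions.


Basis B = {∅ × ∅, {x91} × {94}, {x91} × {96}, {x92} × {94}, {x92} × {96}, {x93} × {94}, {x93} × {96}, {x91} × {94, 95}, {x91} × {94, 96}, {x91, x92} × {94}, {x91, x93} × {94}, {x91, x92} × {96}, {x91, x93} × {96}, {x92} × {94, 95}, {x92} × {94, 96}, {x92, x93} × {94}, {x92, x93} × {96}, {x93} × {94, 95}, {x93} × {94, 96}, {x91} × {94, 95, 96}, {x91, x92, x93} × {94}, {x91, x92, x93} × {96}, {x92} × {94, 95, 96}, {x93} × {94, 95, 96}, {x91, x92} × {94, 95}, {x91, x93} × {94, 95}, {x91, x92} × {94, 96}, {x91, x93} × {94, 96}, {x92, x93} × {94, 95}, {x92, x93} × {94, 96}, {x91, x92} × {94, 95, 96}, {x91, x93} × {94, 95, 96}, {x91, x92, x93} × {94, 95}, {x91, x92, x93} × {94, 96}, {x92, x93} × {94, 95, 96}, {x91, x92, x93} × {94, 95, 96}}; |τ_{X×Y}| = 216.

Enumerate products U × V with U ∈ τ_X, V ∈ τ_Y (deduplicated):
  ∅ × ∅ = {} (∅)
  {x91} × {94} = {(x91,94)}
  {x91} × {96} = {(x91,96)}
  {x92} × {94} = {(x92,94)}
  {x92} × {96} = {(x92,96)}
  {x93} × {94} = {(x93,94)}
  {x93} × {96} = {(x93,96)}
  {x91} × {94, 95} = {(x91,94), (x91,95)}
  {x91} × {94, 96} = {(x91,94), (x91,96)}
  {x91, x92} × {94} = {(x91,94), (x92,94)}
  {x91, x93} × {94} = {(x91,94), (x93,94)}
  {x91, x92} × {96} = {(x91,96), (x92,96)}
  {x91, x93} × {96} = {(x91,96), (x93,96)}
  {x92} × {94, 95} = {(x92,94), (x92,95)}
  {x92} × {94, 96} = {(x92,94), (x92,96)}
  {x92, x93} × {94} = {(x92,94), (x93,94)}
  {x92, x93} × {96} = {(x92,96), (x93,96)}
  {x93} × {94, 95} = {(x93,94), (x93,95)}
  {x93} × {94, 96} = {(x93,94), (x93,96)}
  {x91} × {94, 95, 96} = {(x91,94), (x91,95), (x91,96)}
  {x91, x92, x93} × {94} = {(x91,94), (x92,94), (x93,94)}
  {x91, x92, x93} × {96} = {(x91,96), (x92,96), (x93,96)}
  {x92} × {94, 95, 96} = {(x92,94), (x92,95), (x92,96)}
  {x93} × {94, 95, 96} = {(x93,94), (x93,95), (x93,96)}
  {x91, x92} × {94, 95} = {(x91,94), (x91,95), (x92,94), (x92,95)}
  {x91, x93} × {94, 95} = {(x91,94), (x91,95), (x93,94), (x93,95)}
  {x91, x92} × {94, 96} = {(x91,94), (x91,96), (x92,94), (x92,96)}
  {x91, x93} × {94, 96} = {(x91,94), (x91,96), (x93,94), (x93,96)}
  {x92, x93} × {94, 95} = {(x92,94), (x92,95), (x93,94), (x93,95)}
  {x92, x93} × {94, 96} = {(x92,94), (x92,96), (x93,94), (x93,96)}
  {x91, x92} × {94, 95, 96} = {(x91,94), (x91,95), (x91,96), (x92,94), (x92,95), (x92,96)}
  {x91, x93} × {94, 95, 96} = {(x91,94), (x91,95), (x91,96), (x93,94), (x93,95), (x93,96)}
  {x91, x92, x93} × {94, 95} = {(x91,94), (x91,95), (x92,94), (x92,95), (x93,94), (x93,95)}
  {x91, x92, x93} × {94, 96} = {(x91,94), (x91,96), (x92,94), (x92,96), (x93,94), (x93,96)}
  {x92, x93} × {94, 95, 96} = {(x92,94), (x92,95), (x92,96), (x93,94), (x93,95), (x93,96)}
  {x91, x92, x93} × {94, 95, 96} = {(x91,94), (x91,95), (x91,96), (x92,94), (x92,95), (x92,96), (x93,94), (x93,95), (x93,96)}
These 36 distinct sets form the basis B.
Close under arbitrary unions to get τ_{X×Y}; counting gives |τ_{X×Y}| = 216.


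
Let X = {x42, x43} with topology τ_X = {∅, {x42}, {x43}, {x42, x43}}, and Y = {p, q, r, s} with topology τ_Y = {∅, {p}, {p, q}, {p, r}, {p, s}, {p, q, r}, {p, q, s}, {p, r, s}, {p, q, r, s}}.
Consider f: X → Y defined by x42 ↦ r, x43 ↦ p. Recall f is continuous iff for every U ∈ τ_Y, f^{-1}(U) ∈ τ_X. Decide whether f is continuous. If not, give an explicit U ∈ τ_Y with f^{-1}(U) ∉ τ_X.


f IS continuous.

Compute f^{-1}(U) for each U ∈ τ_Y:
  U = ∅: f^{-1}(U) = ∅ ∈ τ_X ✓.
  U = {p}: f^{-1}(U) = {x43} ∈ τ_X ✓.
  U = {p, q}: f^{-1}(U) = {x43} ∈ τ_X ✓.
  U = {p, r}: f^{-1}(U) = {x42, x43} ∈ τ_X ✓.
  U = {p, s}: f^{-1}(U) = {x43} ∈ τ_X ✓.
  U = {p, q, r}: f^{-1}(U) = {x42, x43} ∈ τ_X ✓.
  U = {p, q, s}: f^{-1}(U) = {x43} ∈ τ_X ✓.
  U = {p, r, s}: f^{-1}(U) = {x42, x43} ∈ τ_X ✓.
  U = {p, q, r, s}: f^{-1}(U) = {x42, x43} ∈ τ_X ✓.
Every preimage lies in τ_X, so f IS continuous.


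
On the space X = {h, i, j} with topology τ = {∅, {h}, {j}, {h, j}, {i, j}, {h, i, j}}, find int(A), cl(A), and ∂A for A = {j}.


int(A) = {j}, cl(A) = {i, j}, ∂A = {i}.

Closed sets in (X, τ) are complements of opens:
  closed(X, τ) = {∅, {h}, {i}, {h, i}, {i, j}, {h, i, j}}.
int(A) = ⋃ {U ∈ τ : U ⊆ A}. Opens contained in A: ∅, {j}.
Taking the union of these: int(A) = {j}.
cl(A) = ⋂ {C closed : A ⊆ C}. Closed sets containing A: {i, j}, {h, i, j}.
Intersecting these: cl(A) = {i, j}.
∂A = cl(A) ∖ int(A) = {i, j} ∖ {j} = {i}.


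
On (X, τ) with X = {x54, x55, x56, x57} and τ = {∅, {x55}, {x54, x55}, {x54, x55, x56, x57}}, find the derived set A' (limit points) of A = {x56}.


A' = {x57}

For each x ∈ X, list the open sets U ∈ τ with x ∈ U, then check whether U ∩ (A ∖ {x}) ≠ ∅ for every such U.
  x = x54: open {x54, x55} ∋ x has {x54, x55} ∩ (A ∖ {x54}) = ∅, so x is NOT a limit point.
  x = x55: open {x55} ∋ x has {x55} ∩ (A ∖ {x55}) = ∅, so x is NOT a limit point.
  x = x56: open {x54, x55, x56, x57} ∋ x has {x54, x55, x56, x57} ∩ (A ∖ {x56}) = ∅, so x is NOT a limit point.
  x = x57: opens ∋ x are {x54, x55, x56, x57}; each meets A ∖ {x57}, so x IS a limit point.
Collecting: A' = {x57}.


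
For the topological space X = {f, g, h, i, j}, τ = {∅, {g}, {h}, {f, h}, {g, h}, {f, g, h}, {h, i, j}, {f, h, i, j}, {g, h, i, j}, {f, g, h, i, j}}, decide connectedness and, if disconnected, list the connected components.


(X, τ) is disconnected; components = [{g}, {f, h, i, j}].

Find clopen sets (U ∈ τ with X ∖ U ∈ τ):
  U = ∅, X ∖ U = {f, g, h, i, j} — both open, so U is clopen.
  U = {g}, X ∖ U = {f, h, i, j} — both open, so U is clopen.
  U = {f, h, i, j}, X ∖ U = {g} — both open, so U is clopen.
  U = {f, g, h, i, j}, X ∖ U = ∅ — both open, so U is clopen.
Nontrivial clopen(s) exist: e.g. {f, h, i, j}. So (X, τ) is disconnected.
Compute connected components by grouping points that agree on all clopens:
  component: {g}
  component: {f, h, i, j}


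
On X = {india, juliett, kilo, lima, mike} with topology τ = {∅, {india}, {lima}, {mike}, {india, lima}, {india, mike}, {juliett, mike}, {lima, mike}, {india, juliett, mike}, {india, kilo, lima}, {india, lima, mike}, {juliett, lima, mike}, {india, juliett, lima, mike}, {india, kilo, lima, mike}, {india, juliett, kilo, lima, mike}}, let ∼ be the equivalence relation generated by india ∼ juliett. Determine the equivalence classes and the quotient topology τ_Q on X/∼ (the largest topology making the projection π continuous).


X/∼ = {[india=juliett], [kilo], [lima], [mike]}; |τ_Q| = 7.

Equivalence classes: [india=juliett], [kilo], [lima], [mike].
Quotient map π: X → X/∼ sends india ↦ [india=juliett], juliett ↦ [india=juliett], kilo ↦ [kilo], lima ↦ [lima], mike ↦ [mike].
For each subset V ⊆ X/∼, compute π^{-1}(V) ⊆ X and check whether π^{-1}(V) ∈ τ. V is open in τ_Q iff π^{-1}(V) ∈ τ.
  V = {}: π^{-1}(V) = ∅ ∈ τ ✓.
  V = {[india=juliett]}: π^{-1}(V) = {india, juliett} ∉ τ ✗.
  V = {[kilo]}: π^{-1}(V) = {kilo} ∉ τ ✗.
  V = {[india=juliett], [kilo]}: π^{-1}(V) = {india, juliett, kilo} ∉ τ ✗.
  V = {[lima]}: π^{-1}(V) = {lima} ∈ τ ✓.
  V = {[india=juliett], [lima]}: π^{-1}(V) = {india, juliett, lima} ∉ τ ✗.
  V = {[kilo], [lima]}: π^{-1}(V) = {kilo, lima} ∉ τ ✗.
  V = {[india=juliett], [kilo], [lima]}: π^{-1}(V) = {india, juliett, kilo, lima} ∉ τ ✗.
  V = {[mike]}: π^{-1}(V) = {mike} ∈ τ ✓.
  V = {[india=juliett], [mike]}: π^{-1}(V) = {india, juliett, mike} ∈ τ ✓.
  V = {[kilo], [mike]}: π^{-1}(V) = {kilo, mike} ∉ τ ✗.
  V = {[india=juliett], [kilo], [mike]}: π^{-1}(V) = {india, juliett, kilo, mike} ∉ τ ✗.
  V = {[lima], [mike]}: π^{-1}(V) = {lima, mike} ∈ τ ✓.
  V = {[india=juliett], [lima], [mike]}: π^{-1}(V) = {india, juliett, lima, mike} ∈ τ ✓.
  V = {[kilo], [lima], [mike]}: π^{-1}(V) = {kilo, lima, mike} ∉ τ ✗.
  V = {[india=juliett], [kilo], [lima], [mike]}: π^{-1}(V) = {india, juliett, kilo, lima, mike} ∈ τ ✓.
Open sets in the quotient: τ_Q = {{}, {[lima]}, {[mike]}, {[india=juliett], [mike]}, {[lima], [mike]}, {[india=juliett], [lima], [mike]}, {[india=juliett], [kilo], [lima], [mike]}} (7 elements).


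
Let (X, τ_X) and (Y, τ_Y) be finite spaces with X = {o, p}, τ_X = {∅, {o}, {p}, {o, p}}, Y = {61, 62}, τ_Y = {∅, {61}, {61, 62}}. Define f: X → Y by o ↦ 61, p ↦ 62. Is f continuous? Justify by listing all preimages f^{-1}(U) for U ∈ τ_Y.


f IS continuous.

Compute f^{-1}(U) for each U ∈ τ_Y:
  U = ∅: f^{-1}(U) = ∅ ∈ τ_X ✓.
  U = {61}: f^{-1}(U) = {o} ∈ τ_X ✓.
  U = {61, 62}: f^{-1}(U) = {o, p} ∈ τ_X ✓.
Every preimage lies in τ_X, so f IS continuous.


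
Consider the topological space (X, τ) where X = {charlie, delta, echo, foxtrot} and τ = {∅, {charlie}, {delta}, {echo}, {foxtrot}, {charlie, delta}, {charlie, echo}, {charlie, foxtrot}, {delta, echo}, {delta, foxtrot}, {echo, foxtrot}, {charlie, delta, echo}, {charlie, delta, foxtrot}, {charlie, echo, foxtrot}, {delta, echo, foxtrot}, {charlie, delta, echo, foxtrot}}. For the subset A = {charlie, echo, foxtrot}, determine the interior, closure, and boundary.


int(A) = {charlie, echo, foxtrot}, cl(A) = {charlie, echo, foxtrot}, ∂A = ∅.

Closed sets in (X, τ) are complements of opens:
  closed(X, τ) = {∅, {charlie}, {delta}, {echo}, {foxtrot}, {charlie, delta}, {charlie, echo}, {charlie, foxtrot}, {delta, echo}, {delta, foxtrot}, {echo, foxtrot}, {charlie, delta, echo}, {charlie, delta, foxtrot}, {charlie, echo, foxtrot}, {delta, echo, foxtrot}, {charlie, delta, echo, foxtrot}}.
int(A) = ⋃ {U ∈ τ : U ⊆ A}. Opens contained in A: ∅, {charlie}, {echo}, {foxtrot}, {charlie, echo}, {charlie, foxtrot}, {echo, foxtrot}, {charlie, echo, foxtrot}.
Taking the union of these: int(A) = {charlie, echo, foxtrot}.
cl(A) = ⋂ {C closed : A ⊆ C}. Closed sets containing A: {charlie, echo, foxtrot}, {charlie, delta, echo, foxtrot}.
Intersecting these: cl(A) = {charlie, echo, foxtrot}.
∂A = cl(A) ∖ int(A) = {charlie, echo, foxtrot} ∖ {charlie, echo, foxtrot} = ∅.


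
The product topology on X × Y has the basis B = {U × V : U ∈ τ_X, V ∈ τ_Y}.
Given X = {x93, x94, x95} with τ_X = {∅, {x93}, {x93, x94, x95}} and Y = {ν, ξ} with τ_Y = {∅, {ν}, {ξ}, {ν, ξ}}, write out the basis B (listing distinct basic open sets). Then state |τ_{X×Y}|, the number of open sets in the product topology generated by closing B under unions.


Basis B = {∅ × ∅, {x93} × {ν}, {x93} × {ξ}, {x93} × {ν, ξ}, {x93, x94, x95} × {ν}, {x93, x94, x95} × {ξ}, {x93, x94, x95} × {ν, ξ}}; |τ_{X×Y}| = 9.

Enumerate products U × V with U ∈ τ_X, V ∈ τ_Y (deduplicated):
  ∅ × ∅ = {} (∅)
  {x93} × {ν} = {(x93,ν)}
  {x93} × {ξ} = {(x93,ξ)}
  {x93} × {ν, ξ} = {(x93,ν), (x93,ξ)}
  {x93, x94, x95} × {ν} = {(x93,ν), (x94,ν), (x95,ν)}
  {x93, x94, x95} × {ξ} = {(x93,ξ), (x94,ξ), (x95,ξ)}
  {x93, x94, x95} × {ν, ξ} = {(x93,ν), (x93,ξ), (x94,ν), (x94,ξ), (x95,ν), (x95,ξ)}
These 7 distinct sets form the basis B.
Close under arbitrary unions to get τ_{X×Y}; counting gives |τ_{X×Y}| = 9.


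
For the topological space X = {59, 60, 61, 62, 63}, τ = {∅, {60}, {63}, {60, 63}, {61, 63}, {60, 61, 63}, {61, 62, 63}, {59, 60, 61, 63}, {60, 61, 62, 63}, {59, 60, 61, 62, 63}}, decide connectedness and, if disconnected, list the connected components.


(X, τ) is connected.

Find clopen sets (U ∈ τ with X ∖ U ∈ τ):
  U = ∅, X ∖ U = {59, 60, 61, 62, 63} — both open, so U is clopen.
  U = {59, 60, 61, 62, 63}, X ∖ U = ∅ — both open, so U is clopen.
Only trivial clopens (∅ and X) exist, so (X, τ) is connected.
Compute connected components by grouping points that agree on all clopens:
  component: {59, 60, 61, 62, 63}


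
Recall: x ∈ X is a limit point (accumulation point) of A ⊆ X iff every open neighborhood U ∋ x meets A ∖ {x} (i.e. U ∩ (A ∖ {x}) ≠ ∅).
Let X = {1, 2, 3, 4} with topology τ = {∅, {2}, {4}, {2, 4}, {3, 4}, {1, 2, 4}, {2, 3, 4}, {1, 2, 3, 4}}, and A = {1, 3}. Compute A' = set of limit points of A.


A' = ∅

For each x ∈ X, list the open sets U ∈ τ with x ∈ U, then check whether U ∩ (A ∖ {x}) ≠ ∅ for every such U.
  x = 1: open {1, 2, 4} ∋ x has {1, 2, 4} ∩ (A ∖ {1}) = ∅, so x is NOT a limit point.
  x = 2: open {2} ∋ x has {2} ∩ (A ∖ {2}) = ∅, so x is NOT a limit point.
  x = 3: open {3, 4} ∋ x has {3, 4} ∩ (A ∖ {3}) = ∅, so x is NOT a limit point.
  x = 4: open {4} ∋ x has {4} ∩ (A ∖ {4}) = ∅, so x is NOT a limit point.
Collecting: A' = ∅.


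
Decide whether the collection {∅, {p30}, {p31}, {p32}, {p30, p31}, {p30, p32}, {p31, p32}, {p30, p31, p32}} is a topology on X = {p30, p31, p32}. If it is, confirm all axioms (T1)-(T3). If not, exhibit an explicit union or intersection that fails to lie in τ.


τ IS a topology on X.

Axiom (T1): ∅ ∈ τ? Yes; X ∈ τ? Yes.
Axiom (T2/T3): check pairwise unions and intersections of members of τ.
All pairwise intersections and unions checked — each lies in τ. Therefore τ satisfies (T1), (T2), (T3): it IS a topology on X.


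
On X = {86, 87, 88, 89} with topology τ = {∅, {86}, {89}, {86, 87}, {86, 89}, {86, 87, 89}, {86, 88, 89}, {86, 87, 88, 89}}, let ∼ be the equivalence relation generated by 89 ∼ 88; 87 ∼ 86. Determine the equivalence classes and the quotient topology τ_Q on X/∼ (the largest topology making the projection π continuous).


X/∼ = {[86=87], [88=89]}; |τ_Q| = 3.

Equivalence classes: [86=87], [88=89].
Quotient map π: X → X/∼ sends 86 ↦ [86=87], 87 ↦ [86=87], 88 ↦ [88=89], 89 ↦ [88=89].
For each subset V ⊆ X/∼, compute π^{-1}(V) ⊆ X and check whether π^{-1}(V) ∈ τ. V is open in τ_Q iff π^{-1}(V) ∈ τ.
  V = {}: π^{-1}(V) = ∅ ∈ τ ✓.
  V = {[86=87]}: π^{-1}(V) = {86, 87} ∈ τ ✓.
  V = {[88=89]}: π^{-1}(V) = {88, 89} ∉ τ ✗.
  V = {[86=87], [88=89]}: π^{-1}(V) = {86, 87, 88, 89} ∈ τ ✓.
Open sets in the quotient: τ_Q = {{}, {[86=87]}, {[86=87], [88=89]}} (3 elements).


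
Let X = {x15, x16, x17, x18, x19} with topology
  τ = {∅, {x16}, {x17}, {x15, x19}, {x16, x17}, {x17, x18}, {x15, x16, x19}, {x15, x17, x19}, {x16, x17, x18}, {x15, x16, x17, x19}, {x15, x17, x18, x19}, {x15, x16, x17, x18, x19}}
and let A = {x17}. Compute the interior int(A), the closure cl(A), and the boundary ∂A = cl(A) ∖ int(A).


int(A) = {x17}, cl(A) = {x17, x18}, ∂A = {x18}.

Closed sets in (X, τ) are complements of opens:
  closed(X, τ) = {∅, {x16}, {x18}, {x15, x19}, {x16, x18}, {x17, x18}, {x15, x16, x19}, {x15, x18, x19}, {x16, x17, x18}, {x15, x16, x18, x19}, {x15, x17, x18, x19}, {x15, x16, x17, x18, x19}}.
int(A) = ⋃ {U ∈ τ : U ⊆ A}. Opens contained in A: ∅, {x17}.
Taking the union of these: int(A) = {x17}.
cl(A) = ⋂ {C closed : A ⊆ C}. Closed sets containing A: {x17, x18}, {x16, x17, x18}, {x15, x17, x18, x19}, {x15, x16, x17, x18, x19}.
Intersecting these: cl(A) = {x17, x18}.
∂A = cl(A) ∖ int(A) = {x17, x18} ∖ {x17} = {x18}.


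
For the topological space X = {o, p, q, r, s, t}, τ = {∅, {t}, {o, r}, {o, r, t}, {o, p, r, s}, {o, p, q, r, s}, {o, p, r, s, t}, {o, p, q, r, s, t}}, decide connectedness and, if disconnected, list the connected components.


(X, τ) is disconnected; components = [{t}, {o, p, q, r, s}].

Find clopen sets (U ∈ τ with X ∖ U ∈ τ):
  U = ∅, X ∖ U = {o, p, q, r, s, t} — both open, so U is clopen.
  U = {t}, X ∖ U = {o, p, q, r, s} — both open, so U is clopen.
  U = {o, p, q, r, s}, X ∖ U = {t} — both open, so U is clopen.
  U = {o, p, q, r, s, t}, X ∖ U = ∅ — both open, so U is clopen.
Nontrivial clopen(s) exist: e.g. {t}. So (X, τ) is disconnected.
Compute connected components by grouping points that agree on all clopens:
  component: {t}
  component: {o, p, q, r, s}


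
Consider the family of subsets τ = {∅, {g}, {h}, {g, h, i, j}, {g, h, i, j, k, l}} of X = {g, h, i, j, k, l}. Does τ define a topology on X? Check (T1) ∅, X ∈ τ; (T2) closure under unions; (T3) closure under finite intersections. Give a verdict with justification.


τ is NOT a topology on X.

Axiom (T1): ∅ ∈ τ? Yes; X ∈ τ? Yes.
Axiom (T2/T3): check pairwise unions and intersections of members of τ.
Counterexample for (T2): {g} ∪ {h} = {g, h} ∉ τ. Therefore τ is NOT a topology.


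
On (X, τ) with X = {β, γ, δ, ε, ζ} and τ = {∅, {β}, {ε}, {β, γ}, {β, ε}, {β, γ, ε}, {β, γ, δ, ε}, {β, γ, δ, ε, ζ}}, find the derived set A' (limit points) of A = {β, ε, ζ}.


A' = {γ, δ, ζ}

For each x ∈ X, list the open sets U ∈ τ with x ∈ U, then check whether U ∩ (A ∖ {x}) ≠ ∅ for every such U.
  x = β: open {β} ∋ x has {β} ∩ (A ∖ {β}) = ∅, so x is NOT a limit point.
  x = γ: opens ∋ x are {β, γ}, {β, γ, ε}, {β, γ, δ, ε}, {β, γ, δ, ε, ζ}; each meets A ∖ {γ}, so x IS a limit point.
  x = δ: opens ∋ x are {β, γ, δ, ε}, {β, γ, δ, ε, ζ}; each meets A ∖ {δ}, so x IS a limit point.
  x = ε: open {ε} ∋ x has {ε} ∩ (A ∖ {ε}) = ∅, so x is NOT a limit point.
  x = ζ: opens ∋ x are {β, γ, δ, ε, ζ}; each meets A ∖ {ζ}, so x IS a limit point.
Collecting: A' = {γ, δ, ζ}.


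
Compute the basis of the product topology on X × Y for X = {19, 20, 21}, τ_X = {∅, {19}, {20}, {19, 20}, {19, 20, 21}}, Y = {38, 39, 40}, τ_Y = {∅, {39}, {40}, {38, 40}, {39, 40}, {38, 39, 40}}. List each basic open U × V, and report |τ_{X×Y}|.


Basis B = {∅ × ∅, {19} × {39}, {19} × {40}, {20} × {39}, {20} × {40}, {19} × {38, 40}, {19} × {39, 40}, {19, 20} × {39}, {19, 20} × {40}, {20} × {38, 40}, {20} × {39, 40}, {19} × {38, 39, 40}, {19, 20, 21} × {39}, {19, 20, 21} × {40}, {20} × {38, 39, 40}, {19, 20} × {38, 40}, {19, 20} × {39, 40}, {19, 20} × {38, 39, 40}, {19, 20, 21} × {38, 40}, {19, 20, 21} × {39, 40}, {19, 20, 21} × {38, 39, 40}}; |τ_{X×Y}| = 70.

Enumerate products U × V with U ∈ τ_X, V ∈ τ_Y (deduplicated):
  ∅ × ∅ = {} (∅)
  {19} × {39} = {(19,39)}
  {19} × {40} = {(19,40)}
  {20} × {39} = {(20,39)}
  {20} × {40} = {(20,40)}
  {19} × {38, 40} = {(19,38), (19,40)}
  {19} × {39, 40} = {(19,39), (19,40)}
  {19, 20} × {39} = {(19,39), (20,39)}
  {19, 20} × {40} = {(19,40), (20,40)}
  {20} × {38, 40} = {(20,38), (20,40)}
  {20} × {39, 40} = {(20,39), (20,40)}
  {19} × {38, 39, 40} = {(19,38), (19,39), (19,40)}
  {19, 20, 21} × {39} = {(19,39), (20,39), (21,39)}
  {19, 20, 21} × {40} = {(19,40), (20,40), (21,40)}
  {20} × {38, 39, 40} = {(20,38), (20,39), (20,40)}
  {19, 20} × {38, 40} = {(19,38), (19,40), (20,38), (20,40)}
  {19, 20} × {39, 40} = {(19,39), (19,40), (20,39), (20,40)}
  {19, 20} × {38, 39, 40} = {(19,38), (19,39), (19,40), (20,38), (20,39), (20,40)}
  {19, 20, 21} × {38, 40} = {(19,38), (19,40), (20,38), (20,40), (21,38), (21,40)}
  {19, 20, 21} × {39, 40} = {(19,39), (19,40), (20,39), (20,40), (21,39), (21,40)}
  {19, 20, 21} × {38, 39, 40} = {(19,38), (19,39), (19,40), (20,38), (20,39), (20,40), (21,38), (21,39), (21,40)}
These 21 distinct sets form the basis B.
Close under arbitrary unions to get τ_{X×Y}; counting gives |τ_{X×Y}| = 70.


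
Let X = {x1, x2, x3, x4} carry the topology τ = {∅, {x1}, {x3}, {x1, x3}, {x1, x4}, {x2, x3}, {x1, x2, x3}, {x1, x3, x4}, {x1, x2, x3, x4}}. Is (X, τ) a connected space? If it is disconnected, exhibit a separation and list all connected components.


(X, τ) is disconnected; components = [{x1, x4}, {x2, x3}].

Find clopen sets (U ∈ τ with X ∖ U ∈ τ):
  U = ∅, X ∖ U = {x1, x2, x3, x4} — both open, so U is clopen.
  U = {x1, x4}, X ∖ U = {x2, x3} — both open, so U is clopen.
  U = {x2, x3}, X ∖ U = {x1, x4} — both open, so U is clopen.
  U = {x1, x2, x3, x4}, X ∖ U = ∅ — both open, so U is clopen.
Nontrivial clopen(s) exist: e.g. {x2, x3}. So (X, τ) is disconnected.
Compute connected components by grouping points that agree on all clopens:
  component: {x1, x4}
  component: {x2, x3}


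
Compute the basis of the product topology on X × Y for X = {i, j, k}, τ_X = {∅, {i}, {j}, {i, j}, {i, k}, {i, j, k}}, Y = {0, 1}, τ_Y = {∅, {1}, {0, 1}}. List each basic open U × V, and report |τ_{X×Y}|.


Basis B = {∅ × ∅, {i} × {1}, {j} × {1}, {i} × {0, 1}, {i, j} × {1}, {i, k} × {1}, {j} × {0, 1}, {i, j, k} × {1}, {i, j} × {0, 1}, {i, k} × {0, 1}, {i, j, k} × {0, 1}}; |τ_{X×Y}| = 18.

Enumerate products U × V with U ∈ τ_X, V ∈ τ_Y (deduplicated):
  ∅ × ∅ = {} (∅)
  {i} × {1} = {(i,1)}
  {j} × {1} = {(j,1)}
  {i} × {0, 1} = {(i,0), (i,1)}
  {i, j} × {1} = {(i,1), (j,1)}
  {i, k} × {1} = {(i,1), (k,1)}
  {j} × {0, 1} = {(j,0), (j,1)}
  {i, j, k} × {1} = {(i,1), (j,1), (k,1)}
  {i, j} × {0, 1} = {(i,0), (i,1), (j,0), (j,1)}
  {i, k} × {0, 1} = {(i,0), (i,1), (k,0), (k,1)}
  {i, j, k} × {0, 1} = {(i,0), (i,1), (j,0), (j,1), (k,0), (k,1)}
These 11 distinct sets form the basis B.
Close under arbitrary unions to get τ_{X×Y}; counting gives |τ_{X×Y}| = 18.


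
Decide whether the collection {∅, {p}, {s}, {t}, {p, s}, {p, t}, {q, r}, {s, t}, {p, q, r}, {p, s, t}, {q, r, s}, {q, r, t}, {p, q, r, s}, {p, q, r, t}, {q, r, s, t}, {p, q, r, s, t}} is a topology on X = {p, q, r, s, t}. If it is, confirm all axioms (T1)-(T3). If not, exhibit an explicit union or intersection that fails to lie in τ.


τ IS a topology on X.

Axiom (T1): ∅ ∈ τ? Yes; X ∈ τ? Yes.
Axiom (T2/T3): check pairwise unions and intersections of members of τ.
All pairwise intersections and unions checked — each lies in τ. Therefore τ satisfies (T1), (T2), (T3): it IS a topology on X.


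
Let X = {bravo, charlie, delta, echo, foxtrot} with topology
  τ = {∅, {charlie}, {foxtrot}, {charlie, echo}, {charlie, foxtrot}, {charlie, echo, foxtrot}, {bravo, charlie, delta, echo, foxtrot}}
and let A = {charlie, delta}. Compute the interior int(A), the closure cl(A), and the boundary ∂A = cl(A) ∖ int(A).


int(A) = {charlie}, cl(A) = {bravo, charlie, delta, echo}, ∂A = {bravo, delta, echo}.

Closed sets in (X, τ) are complements of opens:
  closed(X, τ) = {∅, {bravo, delta}, {bravo, delta, echo}, {bravo, delta, foxtrot}, {bravo, charlie, delta, echo}, {bravo, delta, echo, foxtrot}, {bravo, charlie, delta, echo, foxtrot}}.
int(A) = ⋃ {U ∈ τ : U ⊆ A}. Opens contained in A: ∅, {charlie}.
Taking the union of these: int(A) = {charlie}.
cl(A) = ⋂ {C closed : A ⊆ C}. Closed sets containing A: {bravo, charlie, delta, echo}, {bravo, charlie, delta, echo, foxtrot}.
Intersecting these: cl(A) = {bravo, charlie, delta, echo}.
∂A = cl(A) ∖ int(A) = {bravo, charlie, delta, echo} ∖ {charlie} = {bravo, delta, echo}.


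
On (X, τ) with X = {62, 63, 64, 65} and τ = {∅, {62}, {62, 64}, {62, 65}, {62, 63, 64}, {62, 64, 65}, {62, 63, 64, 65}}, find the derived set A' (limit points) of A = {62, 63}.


A' = {63, 64, 65}

For each x ∈ X, list the open sets U ∈ τ with x ∈ U, then check whether U ∩ (A ∖ {x}) ≠ ∅ for every such U.
  x = 62: open {62} ∋ x has {62} ∩ (A ∖ {62}) = ∅, so x is NOT a limit point.
  x = 63: opens ∋ x are {62, 63, 64}, {62, 63, 64, 65}; each meets A ∖ {63}, so x IS a limit point.
  x = 64: opens ∋ x are {62, 64}, {62, 63, 64}, {62, 64, 65}, {62, 63, 64, 65}; each meets A ∖ {64}, so x IS a limit point.
  x = 65: opens ∋ x are {62, 65}, {62, 64, 65}, {62, 63, 64, 65}; each meets A ∖ {65}, so x IS a limit point.
Collecting: A' = {63, 64, 65}.


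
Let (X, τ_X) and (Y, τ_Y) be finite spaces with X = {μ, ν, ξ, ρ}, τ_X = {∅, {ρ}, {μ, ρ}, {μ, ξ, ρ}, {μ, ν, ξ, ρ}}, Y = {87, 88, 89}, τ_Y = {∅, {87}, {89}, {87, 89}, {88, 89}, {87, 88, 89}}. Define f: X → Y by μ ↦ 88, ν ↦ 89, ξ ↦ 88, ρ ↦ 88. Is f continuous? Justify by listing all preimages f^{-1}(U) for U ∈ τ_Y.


f is NOT continuous.

Compute f^{-1}(U) for each U ∈ τ_Y:
  U = ∅: f^{-1}(U) = ∅ ∈ τ_X ✓.
  U = {87}: f^{-1}(U) = ∅ ∈ τ_X ✓.
  U = {89}: f^{-1}(U) = {ν} ∉ τ_X ✗.
  U = {87, 89}: f^{-1}(U) = {ν} ∉ τ_X ✗.
  U = {88, 89}: f^{-1}(U) = {μ, ν, ξ, ρ} ∈ τ_X ✓.
  U = {87, 88, 89}: f^{-1}(U) = {μ, ν, ξ, ρ} ∈ τ_X ✓.
Found U = {89} with f^{-1}(U) = {ν} not in τ_X. Therefore f is NOT continuous.


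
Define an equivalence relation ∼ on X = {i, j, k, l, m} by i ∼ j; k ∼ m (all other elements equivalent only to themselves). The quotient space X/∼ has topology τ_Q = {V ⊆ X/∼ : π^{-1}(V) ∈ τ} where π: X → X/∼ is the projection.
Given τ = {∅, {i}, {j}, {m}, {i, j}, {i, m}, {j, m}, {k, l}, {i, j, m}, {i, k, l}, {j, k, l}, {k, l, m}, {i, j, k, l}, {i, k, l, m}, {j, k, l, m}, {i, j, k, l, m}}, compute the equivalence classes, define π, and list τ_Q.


X/∼ = {[i=j], [k=m], [l]}; |τ_Q| = 4.

Equivalence classes: [i=j], [k=m], [l].
Quotient map π: X → X/∼ sends i ↦ [i=j], j ↦ [i=j], k ↦ [k=m], l ↦ [l], m ↦ [k=m].
For each subset V ⊆ X/∼, compute π^{-1}(V) ⊆ X and check whether π^{-1}(V) ∈ τ. V is open in τ_Q iff π^{-1}(V) ∈ τ.
  V = {}: π^{-1}(V) = ∅ ∈ τ ✓.
  V = {[i=j]}: π^{-1}(V) = {i, j} ∈ τ ✓.
  V = {[k=m]}: π^{-1}(V) = {k, m} ∉ τ ✗.
  V = {[i=j], [k=m]}: π^{-1}(V) = {i, j, k, m} ∉ τ ✗.
  V = {[l]}: π^{-1}(V) = {l} ∉ τ ✗.
  V = {[i=j], [l]}: π^{-1}(V) = {i, j, l} ∉ τ ✗.
  V = {[k=m], [l]}: π^{-1}(V) = {k, l, m} ∈ τ ✓.
  V = {[i=j], [k=m], [l]}: π^{-1}(V) = {i, j, k, l, m} ∈ τ ✓.
Open sets in the quotient: τ_Q = {{}, {[i=j]}, {[k=m], [l]}, {[i=j], [k=m], [l]}} (4 elements).


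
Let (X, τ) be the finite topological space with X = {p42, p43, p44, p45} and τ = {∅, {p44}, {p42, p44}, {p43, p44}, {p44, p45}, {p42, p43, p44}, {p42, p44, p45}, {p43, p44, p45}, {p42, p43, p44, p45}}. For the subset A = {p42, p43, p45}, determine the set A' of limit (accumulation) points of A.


A' = ∅

For each x ∈ X, list the open sets U ∈ τ with x ∈ U, then check whether U ∩ (A ∖ {x}) ≠ ∅ for every such U.
  x = p42: open {p42, p44} ∋ x has {p42, p44} ∩ (A ∖ {p42}) = ∅, so x is NOT a limit point.
  x = p43: open {p43, p44} ∋ x has {p43, p44} ∩ (A ∖ {p43}) = ∅, so x is NOT a limit point.
  x = p44: open {p44} ∋ x has {p44} ∩ (A ∖ {p44}) = ∅, so x is NOT a limit point.
  x = p45: open {p44, p45} ∋ x has {p44, p45} ∩ (A ∖ {p45}) = ∅, so x is NOT a limit point.
Collecting: A' = ∅.


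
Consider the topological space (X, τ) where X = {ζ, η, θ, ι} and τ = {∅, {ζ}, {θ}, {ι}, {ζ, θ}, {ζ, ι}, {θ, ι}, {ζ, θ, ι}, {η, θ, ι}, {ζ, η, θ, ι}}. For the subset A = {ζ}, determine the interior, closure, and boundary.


int(A) = {ζ}, cl(A) = {ζ}, ∂A = ∅.

Closed sets in (X, τ) are complements of opens:
  closed(X, τ) = {∅, {ζ}, {η}, {ζ, η}, {η, θ}, {η, ι}, {ζ, η, θ}, {ζ, η, ι}, {η, θ, ι}, {ζ, η, θ, ι}}.
int(A) = ⋃ {U ∈ τ : U ⊆ A}. Opens contained in A: ∅, {ζ}.
Taking the union of these: int(A) = {ζ}.
cl(A) = ⋂ {C closed : A ⊆ C}. Closed sets containing A: {ζ}, {ζ, η}, {ζ, η, θ}, {ζ, η, ι}, {ζ, η, θ, ι}.
Intersecting these: cl(A) = {ζ}.
∂A = cl(A) ∖ int(A) = {ζ} ∖ {ζ} = ∅.


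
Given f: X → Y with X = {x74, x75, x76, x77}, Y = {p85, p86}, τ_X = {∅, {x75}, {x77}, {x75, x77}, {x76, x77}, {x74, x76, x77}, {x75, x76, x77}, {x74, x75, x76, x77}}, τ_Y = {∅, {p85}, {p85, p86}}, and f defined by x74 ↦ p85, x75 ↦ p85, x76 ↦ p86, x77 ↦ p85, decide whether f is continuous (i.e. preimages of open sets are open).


f is NOT continuous.

Compute f^{-1}(U) for each U ∈ τ_Y:
  U = ∅: f^{-1}(U) = ∅ ∈ τ_X ✓.
  U = {p85}: f^{-1}(U) = {x74, x75, x77} ∉ τ_X ✗.
  U = {p85, p86}: f^{-1}(U) = {x74, x75, x76, x77} ∈ τ_X ✓.
Found U = {p85} with f^{-1}(U) = {x74, x75, x77} not in τ_X. Therefore f is NOT continuous.


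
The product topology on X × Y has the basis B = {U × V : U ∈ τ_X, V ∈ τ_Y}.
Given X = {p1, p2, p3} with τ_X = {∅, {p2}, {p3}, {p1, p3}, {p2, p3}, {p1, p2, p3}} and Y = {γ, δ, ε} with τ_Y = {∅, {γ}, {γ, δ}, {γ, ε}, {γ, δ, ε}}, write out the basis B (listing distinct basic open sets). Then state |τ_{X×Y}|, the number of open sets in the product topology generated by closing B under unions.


Basis B = {∅ × ∅, {p2} × {γ}, {p3} × {γ}, {p1, p3} × {γ}, {p2} × {γ, δ}, {p2} × {γ, ε}, {p2, p3} × {γ}, {p3} × {γ, δ}, {p3} × {γ, ε}, {p1, p2, p3} × {γ}, {p2} × {γ, δ, ε}, {p3} × {γ, δ, ε}, {p1, p3} × {γ, δ}, {p1, p3} × {γ, ε}, {p2, p3} × {γ, δ}, {p2, p3} × {γ, ε}, {p1, p3} × {γ, δ, ε}, {p1, p2, p3} × {γ, δ}, {p1, p2, p3} × {γ, ε}, {p2, p3} × {γ, δ, ε}, {p1, p2, p3} × {γ, δ, ε}}; |τ_{X×Y}| = 70.

Enumerate products U × V with U ∈ τ_X, V ∈ τ_Y (deduplicated):
  ∅ × ∅ = {} (∅)
  {p2} × {γ} = {(p2,γ)}
  {p3} × {γ} = {(p3,γ)}
  {p1, p3} × {γ} = {(p1,γ), (p3,γ)}
  {p2} × {γ, δ} = {(p2,γ), (p2,δ)}
  {p2} × {γ, ε} = {(p2,γ), (p2,ε)}
  {p2, p3} × {γ} = {(p2,γ), (p3,γ)}
  {p3} × {γ, δ} = {(p3,γ), (p3,δ)}
  {p3} × {γ, ε} = {(p3,γ), (p3,ε)}
  {p1, p2, p3} × {γ} = {(p1,γ), (p2,γ), (p3,γ)}
  {p2} × {γ, δ, ε} = {(p2,γ), (p2,δ), (p2,ε)}
  {p3} × {γ, δ, ε} = {(p3,γ), (p3,δ), (p3,ε)}
  {p1, p3} × {γ, δ} = {(p1,γ), (p1,δ), (p3,γ), (p3,δ)}
  {p1, p3} × {γ, ε} = {(p1,γ), (p1,ε), (p3,γ), (p3,ε)}
  {p2, p3} × {γ, δ} = {(p2,γ), (p2,δ), (p3,γ), (p3,δ)}
  {p2, p3} × {γ, ε} = {(p2,γ), (p2,ε), (p3,γ), (p3,ε)}
  {p1, p3} × {γ, δ, ε} = {(p1,γ), (p1,δ), (p1,ε), (p3,γ), (p3,δ), (p3,ε)}
  {p1, p2, p3} × {γ, δ} = {(p1,γ), (p1,δ), (p2,γ), (p2,δ), (p3,γ), (p3,δ)}
  {p1, p2, p3} × {γ, ε} = {(p1,γ), (p1,ε), (p2,γ), (p2,ε), (p3,γ), (p3,ε)}
  {p2, p3} × {γ, δ, ε} = {(p2,γ), (p2,δ), (p2,ε), (p3,γ), (p3,δ), (p3,ε)}
  {p1, p2, p3} × {γ, δ, ε} = {(p1,γ), (p1,δ), (p1,ε), (p2,γ), (p2,δ), (p2,ε), (p3,γ), (p3,δ), (p3,ε)}
These 21 distinct sets form the basis B.
Close under arbitrary unions to get τ_{X×Y}; counting gives |τ_{X×Y}| = 70.
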